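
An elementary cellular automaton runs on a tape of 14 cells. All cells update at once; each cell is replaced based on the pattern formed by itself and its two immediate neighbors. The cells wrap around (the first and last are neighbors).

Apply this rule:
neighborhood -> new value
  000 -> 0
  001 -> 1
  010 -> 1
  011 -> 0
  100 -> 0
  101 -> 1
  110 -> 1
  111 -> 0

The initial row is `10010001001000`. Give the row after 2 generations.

11010101101010

generation 1: 10110011011001
generation 2: 11010101101010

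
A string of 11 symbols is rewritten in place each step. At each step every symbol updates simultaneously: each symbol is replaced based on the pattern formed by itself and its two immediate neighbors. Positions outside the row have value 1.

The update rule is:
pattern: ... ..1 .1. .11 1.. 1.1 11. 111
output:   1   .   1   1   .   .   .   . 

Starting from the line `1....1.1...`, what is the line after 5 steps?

..1..1.1.1.

step 1: ..11.1.1.1.
step 2: ..1..1.1.1.
step 3: ..1..1.1.1.  (fixed point — unchanged through step 5)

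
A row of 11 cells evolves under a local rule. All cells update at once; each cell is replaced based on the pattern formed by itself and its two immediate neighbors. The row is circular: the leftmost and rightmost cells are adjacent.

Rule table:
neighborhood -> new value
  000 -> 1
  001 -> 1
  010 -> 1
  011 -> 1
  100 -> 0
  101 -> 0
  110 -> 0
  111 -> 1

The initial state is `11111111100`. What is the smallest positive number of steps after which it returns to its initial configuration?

11111111001
11111110011
11111100111
11111001111
11110011111
11100111111
11001111111
10011111111
00111111111
01111111110
11111111100

11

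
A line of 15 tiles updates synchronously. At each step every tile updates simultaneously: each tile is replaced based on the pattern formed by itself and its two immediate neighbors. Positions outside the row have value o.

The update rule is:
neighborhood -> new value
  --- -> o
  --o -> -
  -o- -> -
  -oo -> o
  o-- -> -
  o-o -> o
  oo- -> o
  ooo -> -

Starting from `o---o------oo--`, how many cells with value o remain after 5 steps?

7

o-o---oooo-oo--
oo--o-o--oooo--
-o---o---o--o--
o--o---o-------
o----o---ooooo-
count of o: 7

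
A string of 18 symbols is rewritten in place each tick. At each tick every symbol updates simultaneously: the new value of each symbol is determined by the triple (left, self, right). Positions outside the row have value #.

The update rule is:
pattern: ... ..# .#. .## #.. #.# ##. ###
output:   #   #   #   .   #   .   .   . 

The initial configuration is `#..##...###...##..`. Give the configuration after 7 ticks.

.##..###...###..##
...##...###...##..
###..###...###..##
...##...###...##..  (repeats tick 2; period 2)
tick 7: ###..###...###..##

###..###...###..##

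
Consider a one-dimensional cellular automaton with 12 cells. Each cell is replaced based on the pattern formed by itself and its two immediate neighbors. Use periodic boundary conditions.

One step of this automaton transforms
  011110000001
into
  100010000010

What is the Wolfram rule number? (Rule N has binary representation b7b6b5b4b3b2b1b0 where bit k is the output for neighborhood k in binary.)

position 2: 111 → 0  (bit 7 = 0)
position 4: 110 → 1  (bit 6 = 1)
position 0: 101 → 1  (bit 5 = 1)
position 5: 100 → 0  (bit 4 = 0)
position 1: 011 → 0  (bit 3 = 0)
position 11: 010 → 0  (bit 2 = 0)
position 10: 001 → 1  (bit 1 = 1)
position 6: 000 → 0  (bit 0 = 0)
bits b7..b0 = 01100010 = 98

98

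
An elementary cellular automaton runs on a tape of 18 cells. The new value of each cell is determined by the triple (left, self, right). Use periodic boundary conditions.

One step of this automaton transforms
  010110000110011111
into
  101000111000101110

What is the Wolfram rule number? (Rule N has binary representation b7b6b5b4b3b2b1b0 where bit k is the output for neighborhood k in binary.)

163

position 14: 111 → 1  (bit 7 = 1)
position 4: 110 → 0  (bit 6 = 0)
position 0: 101 → 1  (bit 5 = 1)
position 5: 100 → 0  (bit 4 = 0)
position 3: 011 → 0  (bit 3 = 0)
position 1: 010 → 0  (bit 2 = 0)
position 8: 001 → 1  (bit 1 = 1)
position 6: 000 → 1  (bit 0 = 1)
bits b7..b0 = 10100011 = 163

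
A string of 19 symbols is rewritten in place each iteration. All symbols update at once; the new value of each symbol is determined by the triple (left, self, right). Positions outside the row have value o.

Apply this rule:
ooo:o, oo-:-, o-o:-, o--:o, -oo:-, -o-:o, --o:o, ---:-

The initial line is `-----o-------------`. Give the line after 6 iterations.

o---ooo-----------o
-o-o-o-o---------o-
-o-o-o-oo-------oo-
-o-o-o---o-----o---
-o-o-oo-ooo---ooo-o
-o-o-----o-o-o-o---

-o-o-----o-o-o-o---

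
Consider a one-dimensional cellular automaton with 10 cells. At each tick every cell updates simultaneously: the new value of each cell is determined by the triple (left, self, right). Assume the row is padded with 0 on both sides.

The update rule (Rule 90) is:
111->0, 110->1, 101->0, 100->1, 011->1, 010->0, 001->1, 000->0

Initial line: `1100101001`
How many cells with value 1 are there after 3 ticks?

6

1111000110
1001101111
0111101001
count of 1: 6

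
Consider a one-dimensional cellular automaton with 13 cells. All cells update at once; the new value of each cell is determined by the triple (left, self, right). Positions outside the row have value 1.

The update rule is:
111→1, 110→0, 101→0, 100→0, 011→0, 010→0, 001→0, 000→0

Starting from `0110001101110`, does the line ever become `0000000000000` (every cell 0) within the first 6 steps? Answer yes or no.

yes

step 1: 0000000000100
step 2: 0000000000000
all cells are 0 at step 2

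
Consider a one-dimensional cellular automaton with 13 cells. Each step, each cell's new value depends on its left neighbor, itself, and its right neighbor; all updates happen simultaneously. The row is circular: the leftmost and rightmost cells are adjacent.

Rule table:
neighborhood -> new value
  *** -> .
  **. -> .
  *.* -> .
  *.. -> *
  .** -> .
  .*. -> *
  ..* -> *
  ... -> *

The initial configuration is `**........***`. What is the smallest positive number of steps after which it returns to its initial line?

2

..********...
**........***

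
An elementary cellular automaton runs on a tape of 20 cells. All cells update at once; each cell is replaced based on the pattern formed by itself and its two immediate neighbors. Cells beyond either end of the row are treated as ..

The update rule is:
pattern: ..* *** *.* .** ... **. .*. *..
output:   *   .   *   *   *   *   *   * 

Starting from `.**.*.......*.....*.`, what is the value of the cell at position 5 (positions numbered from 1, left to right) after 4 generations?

********************
*..................*
********************  (repeats generation 1; period 2)
generation 4: *..................*
position 5 holds .

.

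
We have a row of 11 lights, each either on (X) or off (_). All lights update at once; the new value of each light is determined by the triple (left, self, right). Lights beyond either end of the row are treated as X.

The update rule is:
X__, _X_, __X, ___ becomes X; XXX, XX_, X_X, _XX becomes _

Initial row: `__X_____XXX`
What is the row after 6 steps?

________XXX

XXXXXXXX___
________XXX
XXXXXXXX___  (repeats step 1; period 2)
step 6: ________XXX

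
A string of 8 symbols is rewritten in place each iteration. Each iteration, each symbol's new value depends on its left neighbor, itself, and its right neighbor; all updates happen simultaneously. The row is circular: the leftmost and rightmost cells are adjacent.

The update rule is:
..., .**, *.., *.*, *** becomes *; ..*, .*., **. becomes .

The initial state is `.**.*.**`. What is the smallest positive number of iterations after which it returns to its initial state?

8

**.*.**.
*.*.**.*
.*.**.**
*.**.**.
.**.**.*
**.**.*.
*.**.*.*
.**.*.**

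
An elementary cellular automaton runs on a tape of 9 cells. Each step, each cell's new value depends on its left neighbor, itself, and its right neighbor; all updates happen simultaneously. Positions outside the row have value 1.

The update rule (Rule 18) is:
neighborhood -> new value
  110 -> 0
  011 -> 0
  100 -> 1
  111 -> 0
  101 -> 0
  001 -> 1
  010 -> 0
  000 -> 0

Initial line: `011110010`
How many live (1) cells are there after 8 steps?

000001100
100010011
010101100
000000011
100000100
010001011
001010000
110001001
count of 1: 4

4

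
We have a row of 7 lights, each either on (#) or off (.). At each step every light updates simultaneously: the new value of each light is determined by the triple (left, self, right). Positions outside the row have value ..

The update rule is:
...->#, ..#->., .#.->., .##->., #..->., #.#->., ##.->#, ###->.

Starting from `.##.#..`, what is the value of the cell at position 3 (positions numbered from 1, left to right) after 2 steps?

.

..#...#
#...#..
position 3 holds .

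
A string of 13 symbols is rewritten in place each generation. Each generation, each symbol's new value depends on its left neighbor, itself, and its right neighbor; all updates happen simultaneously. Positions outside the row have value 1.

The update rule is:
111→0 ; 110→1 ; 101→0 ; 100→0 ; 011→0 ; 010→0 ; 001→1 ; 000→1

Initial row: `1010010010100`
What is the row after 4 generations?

1000100100001
1011001001110
1001010010010
1010000100100

1010000100100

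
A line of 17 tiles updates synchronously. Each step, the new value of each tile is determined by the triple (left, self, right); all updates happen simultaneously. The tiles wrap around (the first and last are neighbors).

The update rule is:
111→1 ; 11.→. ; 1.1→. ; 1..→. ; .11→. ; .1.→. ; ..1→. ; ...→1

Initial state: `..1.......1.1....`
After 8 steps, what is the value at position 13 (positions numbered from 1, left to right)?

1...11111.....111
..1..111..111..11
......1....1.....
11111...11...1111
1111..1....1..111
111.....11.....11
11..111....111..1
1....1..11..1....
position 13 holds 1

1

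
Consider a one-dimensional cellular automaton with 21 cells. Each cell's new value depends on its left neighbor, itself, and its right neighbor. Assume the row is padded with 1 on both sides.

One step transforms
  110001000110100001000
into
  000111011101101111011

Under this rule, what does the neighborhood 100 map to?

At position 2 the neighborhood is 100; the next row has 0 there.

0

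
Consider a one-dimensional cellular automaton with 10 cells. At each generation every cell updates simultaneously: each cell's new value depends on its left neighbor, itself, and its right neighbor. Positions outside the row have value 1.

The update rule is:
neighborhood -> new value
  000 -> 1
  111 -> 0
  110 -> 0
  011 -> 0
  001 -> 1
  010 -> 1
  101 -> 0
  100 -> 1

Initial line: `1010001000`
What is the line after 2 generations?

0011111111
1100000000

1100000000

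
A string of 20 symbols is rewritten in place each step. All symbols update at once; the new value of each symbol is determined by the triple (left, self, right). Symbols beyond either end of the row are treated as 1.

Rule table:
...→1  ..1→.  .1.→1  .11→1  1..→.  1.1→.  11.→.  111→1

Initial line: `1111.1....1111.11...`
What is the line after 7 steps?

111..1.11.111..1..1.
11...1.1..11...1..1.
1..1.1.1..1..1.1..1.
...1.1.1..1..1.1..1.
.1.1.1.1..1..1.1..1.
.1.1.1.1..1..1.1..1.  (fixed point — unchanged through step 7)

.1.1.1.1..1..1.1..1.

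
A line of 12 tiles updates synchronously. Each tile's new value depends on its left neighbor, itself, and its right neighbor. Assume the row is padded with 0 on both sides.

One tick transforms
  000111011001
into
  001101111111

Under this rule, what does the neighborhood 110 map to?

1

At position 5 the neighborhood is 110; the next row has 1 there.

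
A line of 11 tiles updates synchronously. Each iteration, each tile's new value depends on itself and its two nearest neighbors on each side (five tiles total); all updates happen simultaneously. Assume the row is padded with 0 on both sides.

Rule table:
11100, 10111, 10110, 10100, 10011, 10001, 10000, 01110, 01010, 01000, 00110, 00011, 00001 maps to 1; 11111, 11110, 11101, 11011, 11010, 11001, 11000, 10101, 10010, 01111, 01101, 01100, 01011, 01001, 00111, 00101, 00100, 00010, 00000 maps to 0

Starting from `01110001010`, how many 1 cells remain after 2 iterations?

10110100111
00100101011
count of 1: 5

5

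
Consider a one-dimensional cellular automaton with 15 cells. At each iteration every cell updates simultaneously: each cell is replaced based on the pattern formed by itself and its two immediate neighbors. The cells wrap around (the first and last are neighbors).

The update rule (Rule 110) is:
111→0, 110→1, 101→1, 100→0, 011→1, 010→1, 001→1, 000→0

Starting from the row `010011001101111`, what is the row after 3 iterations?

110111011111001
011101110001011
110111010011111

110111010011111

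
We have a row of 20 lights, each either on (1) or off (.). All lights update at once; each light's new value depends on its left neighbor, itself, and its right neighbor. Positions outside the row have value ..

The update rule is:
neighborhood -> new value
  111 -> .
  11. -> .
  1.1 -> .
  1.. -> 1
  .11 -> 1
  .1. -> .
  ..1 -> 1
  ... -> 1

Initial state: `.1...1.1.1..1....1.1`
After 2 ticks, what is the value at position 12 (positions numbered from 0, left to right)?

.

1.111.....11.1111...
..1..111111..1...111
position 12 holds .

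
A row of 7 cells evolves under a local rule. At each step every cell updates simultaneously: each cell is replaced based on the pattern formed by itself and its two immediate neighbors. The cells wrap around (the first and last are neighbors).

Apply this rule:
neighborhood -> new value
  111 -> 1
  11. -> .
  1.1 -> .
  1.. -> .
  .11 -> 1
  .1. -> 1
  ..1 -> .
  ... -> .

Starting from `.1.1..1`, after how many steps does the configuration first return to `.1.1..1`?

1

step 1: .1.1..1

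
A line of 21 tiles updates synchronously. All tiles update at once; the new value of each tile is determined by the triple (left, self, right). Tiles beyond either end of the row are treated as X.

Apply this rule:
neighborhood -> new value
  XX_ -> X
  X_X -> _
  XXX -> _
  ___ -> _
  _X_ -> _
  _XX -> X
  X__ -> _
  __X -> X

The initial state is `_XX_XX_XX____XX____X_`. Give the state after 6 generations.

generation 1: _XX_XX_XX___XXX___X__
generation 2: _XX_XX_XX__XX_X__X__X
generation 3: _XX_XX_XX_XXX___X__XX
generation 4: _XX_XX_XX_X_X__X__XX_
generation 5: _XX_XX_XX_____X__XXX_
generation 6: _XX_XX_XX____X__XX_X_

_XX_XX_XX____X__XX_X_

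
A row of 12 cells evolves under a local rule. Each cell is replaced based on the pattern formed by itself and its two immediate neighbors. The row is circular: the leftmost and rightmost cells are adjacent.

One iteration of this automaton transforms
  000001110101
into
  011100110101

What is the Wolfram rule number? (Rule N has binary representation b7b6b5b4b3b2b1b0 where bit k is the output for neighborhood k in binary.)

position 6: 111 → 1  (bit 7 = 1)
position 7: 110 → 1  (bit 6 = 1)
position 8: 101 → 0  (bit 5 = 0)
position 0: 100 → 0  (bit 4 = 0)
position 5: 011 → 0  (bit 3 = 0)
position 9: 010 → 1  (bit 2 = 1)
position 4: 001 → 0  (bit 1 = 0)
position 1: 000 → 1  (bit 0 = 1)
bits b7..b0 = 11000101 = 197

197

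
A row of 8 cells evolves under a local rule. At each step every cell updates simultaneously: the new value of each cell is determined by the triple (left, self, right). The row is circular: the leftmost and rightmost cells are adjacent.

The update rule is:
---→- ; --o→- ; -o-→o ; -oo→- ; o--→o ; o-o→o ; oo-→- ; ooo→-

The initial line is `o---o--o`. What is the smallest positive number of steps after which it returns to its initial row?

-o--oo--
-oo---o-
---o--oo
o--oo---
oo---o--
--o--oo-
--oo---o
o---o--o

8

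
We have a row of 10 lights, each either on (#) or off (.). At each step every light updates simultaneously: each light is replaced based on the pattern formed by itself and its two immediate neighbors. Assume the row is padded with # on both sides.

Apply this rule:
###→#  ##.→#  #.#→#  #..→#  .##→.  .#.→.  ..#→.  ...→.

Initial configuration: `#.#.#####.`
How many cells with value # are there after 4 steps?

8

step 1: ##.#.#####
step 2: ###.#.####
step 3: ####.#.###
step 4: #####.#.##
count of #: 8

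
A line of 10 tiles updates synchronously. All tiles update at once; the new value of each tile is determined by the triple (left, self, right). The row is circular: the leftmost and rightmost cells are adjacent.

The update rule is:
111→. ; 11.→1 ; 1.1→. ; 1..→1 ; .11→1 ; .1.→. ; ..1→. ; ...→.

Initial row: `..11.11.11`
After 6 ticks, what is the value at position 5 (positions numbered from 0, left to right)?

.

1.11.11.11
1.11.11.1.
..11.11...
..11.111..
..11.1.11.
..11...111
position 5 holds .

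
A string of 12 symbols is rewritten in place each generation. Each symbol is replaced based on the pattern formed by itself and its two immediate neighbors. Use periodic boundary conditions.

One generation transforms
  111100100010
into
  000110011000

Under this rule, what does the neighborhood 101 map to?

0

At position 11 the neighborhood is 101; the next row has 0 there.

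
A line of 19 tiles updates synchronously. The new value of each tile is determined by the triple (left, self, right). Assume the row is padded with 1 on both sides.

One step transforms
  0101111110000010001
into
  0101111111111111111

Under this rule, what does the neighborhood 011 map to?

1

At position 3 the neighborhood is 011; the next row has 1 there.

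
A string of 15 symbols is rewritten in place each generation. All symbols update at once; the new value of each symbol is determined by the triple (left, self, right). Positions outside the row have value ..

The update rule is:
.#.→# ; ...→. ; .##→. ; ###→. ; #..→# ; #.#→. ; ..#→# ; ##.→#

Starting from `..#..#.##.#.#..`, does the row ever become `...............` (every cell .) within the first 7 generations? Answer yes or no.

generation 1: .#####..#.#.##.
generation 2: #....####.#..##
generation 3: ##..#...#.###.#
generation 4: .#####.##...#.#
generation 5: #....#..##.##.#
generation 6: ##..####.#..#.#
generation 7: .###...#.####.#
generation 7 is .###...#.####.#, still not uniform .

no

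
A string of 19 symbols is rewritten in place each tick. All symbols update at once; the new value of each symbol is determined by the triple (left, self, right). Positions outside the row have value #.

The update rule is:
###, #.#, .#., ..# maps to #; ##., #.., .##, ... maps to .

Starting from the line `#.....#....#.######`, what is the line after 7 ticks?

.....##...###.#####
....#....#.#.#.####
...##...#######.###
..#....#.#####.#.##
.##...###.###.###.#
#....#.#.#.#.#.#.#.
....###############

....###############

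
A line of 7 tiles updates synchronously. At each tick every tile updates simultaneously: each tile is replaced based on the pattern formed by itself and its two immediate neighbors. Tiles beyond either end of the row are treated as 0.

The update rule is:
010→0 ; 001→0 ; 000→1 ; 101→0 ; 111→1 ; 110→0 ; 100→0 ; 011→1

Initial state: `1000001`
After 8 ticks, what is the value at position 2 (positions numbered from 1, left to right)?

0

tick 1: 0011100
tick 2: 1011001
tick 3: 0010000
tick 4: 1000111
tick 5: 0010110
tick 6: 1000100
tick 7: 0010001
tick 8: 1000100
position 2 holds 0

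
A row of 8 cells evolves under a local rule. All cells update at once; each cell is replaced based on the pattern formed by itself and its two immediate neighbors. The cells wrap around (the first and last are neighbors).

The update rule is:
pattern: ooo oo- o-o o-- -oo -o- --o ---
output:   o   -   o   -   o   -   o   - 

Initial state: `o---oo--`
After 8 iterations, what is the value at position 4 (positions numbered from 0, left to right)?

o

---oo--o
--oo--o-
-oo--o--
oo--o---
o--o---o
--o---oo
-o---oo-
o---oo--
position 4 holds o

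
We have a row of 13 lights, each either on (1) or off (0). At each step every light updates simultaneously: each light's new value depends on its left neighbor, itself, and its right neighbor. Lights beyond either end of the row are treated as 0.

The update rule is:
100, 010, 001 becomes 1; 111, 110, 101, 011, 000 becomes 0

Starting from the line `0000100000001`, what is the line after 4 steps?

1000000000001

0001110000011
0010001000100
0111011101110
1000000000001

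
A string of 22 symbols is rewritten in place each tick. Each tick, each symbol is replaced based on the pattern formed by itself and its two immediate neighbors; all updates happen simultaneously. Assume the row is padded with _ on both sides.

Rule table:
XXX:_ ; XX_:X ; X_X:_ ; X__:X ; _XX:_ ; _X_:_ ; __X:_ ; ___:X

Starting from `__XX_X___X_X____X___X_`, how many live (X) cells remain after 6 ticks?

X__X__XX____XXX__XX__X
_X__X__XXXX___XX__XX__
__X__X____XXX__XX__XXX
X__X__XXX___XX__XX___X
_X__X___XXX__XX__XXX__
__X__XX___XX__XX___XXX
count of X: 10

10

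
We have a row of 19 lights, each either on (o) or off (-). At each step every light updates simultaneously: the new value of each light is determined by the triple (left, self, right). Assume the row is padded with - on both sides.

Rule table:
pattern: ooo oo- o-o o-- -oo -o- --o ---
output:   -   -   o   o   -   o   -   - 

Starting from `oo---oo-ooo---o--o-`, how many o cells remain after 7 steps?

--o----o---o--oo-oo
--oo---oo--oo---o--
----o----o---o--oo-
----oo---oo--oo---o
------o----o---o--o
------oo---oo--oo-o
--------o----o---oo
count of o: 4

4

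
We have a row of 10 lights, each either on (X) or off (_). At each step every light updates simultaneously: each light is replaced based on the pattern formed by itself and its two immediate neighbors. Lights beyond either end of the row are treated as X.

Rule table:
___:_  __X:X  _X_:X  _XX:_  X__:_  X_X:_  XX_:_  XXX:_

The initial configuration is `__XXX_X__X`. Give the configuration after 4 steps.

_X____X_X_
_X___XX_X_
_X__X___X_
_X_XX__XX_

_X_XX__XX_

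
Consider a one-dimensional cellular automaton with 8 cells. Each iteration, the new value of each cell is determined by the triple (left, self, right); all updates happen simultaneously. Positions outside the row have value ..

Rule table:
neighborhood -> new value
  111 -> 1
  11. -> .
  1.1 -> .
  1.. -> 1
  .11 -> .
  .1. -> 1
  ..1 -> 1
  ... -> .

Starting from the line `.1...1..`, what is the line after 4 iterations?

.1.....1

iteration 1: 111.111.
iteration 2: .1...1.1
iteration 3: 111.11.1
iteration 4: .1.....1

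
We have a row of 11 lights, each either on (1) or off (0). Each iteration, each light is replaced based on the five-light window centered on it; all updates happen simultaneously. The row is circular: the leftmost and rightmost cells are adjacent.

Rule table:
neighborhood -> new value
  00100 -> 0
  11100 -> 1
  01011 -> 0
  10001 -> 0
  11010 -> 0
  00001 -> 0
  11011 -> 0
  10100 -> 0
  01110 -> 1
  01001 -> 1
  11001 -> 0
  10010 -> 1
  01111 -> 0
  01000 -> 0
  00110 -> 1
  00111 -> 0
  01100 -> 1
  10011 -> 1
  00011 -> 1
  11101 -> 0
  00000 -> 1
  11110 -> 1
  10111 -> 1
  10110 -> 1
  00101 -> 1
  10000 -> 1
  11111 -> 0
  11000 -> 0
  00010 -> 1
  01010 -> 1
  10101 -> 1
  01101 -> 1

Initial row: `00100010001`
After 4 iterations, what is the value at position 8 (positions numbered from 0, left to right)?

1

iteration 1: 11000100010
iteration 2: 11001000110
iteration 3: 11010001110
iteration 4: 11000010100
position 8 holds 1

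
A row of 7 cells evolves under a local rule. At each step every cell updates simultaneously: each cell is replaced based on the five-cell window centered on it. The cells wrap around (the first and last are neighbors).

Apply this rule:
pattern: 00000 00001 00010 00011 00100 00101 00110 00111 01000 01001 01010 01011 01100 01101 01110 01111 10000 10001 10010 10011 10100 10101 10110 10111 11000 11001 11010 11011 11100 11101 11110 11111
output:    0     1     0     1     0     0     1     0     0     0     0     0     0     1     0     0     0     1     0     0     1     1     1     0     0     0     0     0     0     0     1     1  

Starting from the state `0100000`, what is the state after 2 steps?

0000100

step 1: 0000001
step 2: 0000100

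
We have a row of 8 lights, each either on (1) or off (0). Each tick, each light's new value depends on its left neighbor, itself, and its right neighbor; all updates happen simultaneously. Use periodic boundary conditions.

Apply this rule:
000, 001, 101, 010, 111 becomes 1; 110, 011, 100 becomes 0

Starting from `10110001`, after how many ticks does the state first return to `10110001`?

tick 1: 01000110
tick 2: 11011000
tick 3: 00100011
tick 4: 01101100
tick 5: 10010001
tick 6: 00110110
tick 7: 11001000
tick 8: 00011011
tick 9: 01100100
tick 10: 10001101
tick 11: 00110010
tick 12: 11000110
tick 13: 00011001
tick 14: 01100011
tick 15: 10001100
tick 16: 10110001

16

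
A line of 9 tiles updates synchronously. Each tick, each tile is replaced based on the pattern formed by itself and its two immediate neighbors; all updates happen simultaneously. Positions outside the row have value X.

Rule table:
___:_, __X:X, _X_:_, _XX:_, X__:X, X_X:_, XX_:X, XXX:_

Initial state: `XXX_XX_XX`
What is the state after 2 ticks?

__X__X___
XX_XX_X_X

XX_XX_X_X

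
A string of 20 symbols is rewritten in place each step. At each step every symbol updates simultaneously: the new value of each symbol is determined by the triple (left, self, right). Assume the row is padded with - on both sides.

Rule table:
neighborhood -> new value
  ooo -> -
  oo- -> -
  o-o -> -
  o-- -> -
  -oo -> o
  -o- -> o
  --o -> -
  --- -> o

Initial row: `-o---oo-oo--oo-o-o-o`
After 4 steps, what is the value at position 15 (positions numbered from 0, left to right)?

-o-o-o--o---o--o-o-o
-o-o-o--o-o-o--o-o-o
-o-o-o--o-o-o--o-o-o  (fixed point — unchanged through step 4)
position 15 holds o

o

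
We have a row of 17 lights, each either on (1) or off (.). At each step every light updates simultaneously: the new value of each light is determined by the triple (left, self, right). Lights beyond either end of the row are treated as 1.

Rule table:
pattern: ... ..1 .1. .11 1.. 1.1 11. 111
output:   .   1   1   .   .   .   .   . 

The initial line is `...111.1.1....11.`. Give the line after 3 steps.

.....1...1.1...1.

..1....1.1...1...
.11...11.1..11..1
.....1...1.1...1.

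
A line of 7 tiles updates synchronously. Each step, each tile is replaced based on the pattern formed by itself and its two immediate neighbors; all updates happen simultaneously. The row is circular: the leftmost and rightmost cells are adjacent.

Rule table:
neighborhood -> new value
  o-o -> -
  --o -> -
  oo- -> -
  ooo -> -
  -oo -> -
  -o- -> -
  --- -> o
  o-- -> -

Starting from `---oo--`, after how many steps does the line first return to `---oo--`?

2

oo----o
---oo--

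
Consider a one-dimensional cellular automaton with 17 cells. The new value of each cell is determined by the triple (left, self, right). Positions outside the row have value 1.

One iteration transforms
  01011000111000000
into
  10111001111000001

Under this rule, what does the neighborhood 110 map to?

1

At position 4 the neighborhood is 110; the next row has 1 there.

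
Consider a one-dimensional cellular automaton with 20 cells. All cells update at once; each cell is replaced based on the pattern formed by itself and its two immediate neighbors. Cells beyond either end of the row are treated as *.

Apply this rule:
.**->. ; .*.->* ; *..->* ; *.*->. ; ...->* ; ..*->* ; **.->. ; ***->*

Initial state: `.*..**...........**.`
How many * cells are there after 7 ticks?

10

.***..***********...
..*.**.*********.***
***.....*******...**
**.*****.*****.***.*
*...***...***...*...
.***.*.***.*.*******
..*..*..*..*..******
count of *: 10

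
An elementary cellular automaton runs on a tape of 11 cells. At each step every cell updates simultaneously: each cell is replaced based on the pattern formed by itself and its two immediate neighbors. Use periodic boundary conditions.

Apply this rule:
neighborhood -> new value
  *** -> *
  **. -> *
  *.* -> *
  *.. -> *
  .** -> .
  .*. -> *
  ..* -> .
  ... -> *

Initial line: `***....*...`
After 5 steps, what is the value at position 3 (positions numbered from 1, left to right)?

.*****.***.
..*****.***
*..*****.**
**..*****.*
***..*****.
position 3 holds *

*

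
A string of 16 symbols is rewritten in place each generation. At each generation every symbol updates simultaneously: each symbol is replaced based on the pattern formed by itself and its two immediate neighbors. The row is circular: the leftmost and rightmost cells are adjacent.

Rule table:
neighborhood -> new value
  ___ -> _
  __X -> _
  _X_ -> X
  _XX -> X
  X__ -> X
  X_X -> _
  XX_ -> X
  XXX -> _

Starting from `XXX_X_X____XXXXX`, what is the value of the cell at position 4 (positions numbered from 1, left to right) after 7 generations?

_

__X_X_XX___X____
__X_X_XXX__XX___
__X_X_X_XX_XXX__
__X_X_X_XX_X_XX_
__X_X_X_XX_X_XXX
X_X_X_X_XX_X_X_X
X_X_X_X_XX_X_X_X
position 4 holds _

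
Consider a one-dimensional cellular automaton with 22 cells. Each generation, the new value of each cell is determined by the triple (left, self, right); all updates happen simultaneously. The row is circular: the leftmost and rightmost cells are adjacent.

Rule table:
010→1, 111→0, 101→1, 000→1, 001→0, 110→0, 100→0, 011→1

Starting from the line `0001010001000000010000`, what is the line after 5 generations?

1101111110001111011011

generation 1: 1101110101011111010111
generation 2: 0011001111110000111100
generation 3: 1010001000000110100001
generation 4: 0110101011110101101101
generation 5: 1101111110001111011011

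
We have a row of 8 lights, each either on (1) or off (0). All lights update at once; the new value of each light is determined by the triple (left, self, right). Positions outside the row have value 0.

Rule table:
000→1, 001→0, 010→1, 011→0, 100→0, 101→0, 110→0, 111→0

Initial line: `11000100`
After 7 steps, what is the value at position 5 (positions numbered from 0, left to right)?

1

00010101
11010101
00010101  (repeats step 1; period 2)
step 7: 00010101
position 5 holds 1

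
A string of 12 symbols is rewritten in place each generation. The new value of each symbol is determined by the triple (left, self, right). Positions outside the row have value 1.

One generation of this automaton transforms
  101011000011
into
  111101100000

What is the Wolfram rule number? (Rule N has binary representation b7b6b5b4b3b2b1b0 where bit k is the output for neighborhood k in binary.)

116

position 11: 111 → 0  (bit 7 = 0)
position 0: 110 → 1  (bit 6 = 1)
position 1: 101 → 1  (bit 5 = 1)
position 6: 100 → 1  (bit 4 = 1)
position 4: 011 → 0  (bit 3 = 0)
position 2: 010 → 1  (bit 2 = 1)
position 9: 001 → 0  (bit 1 = 0)
position 7: 000 → 0  (bit 0 = 0)
bits b7..b0 = 01110100 = 116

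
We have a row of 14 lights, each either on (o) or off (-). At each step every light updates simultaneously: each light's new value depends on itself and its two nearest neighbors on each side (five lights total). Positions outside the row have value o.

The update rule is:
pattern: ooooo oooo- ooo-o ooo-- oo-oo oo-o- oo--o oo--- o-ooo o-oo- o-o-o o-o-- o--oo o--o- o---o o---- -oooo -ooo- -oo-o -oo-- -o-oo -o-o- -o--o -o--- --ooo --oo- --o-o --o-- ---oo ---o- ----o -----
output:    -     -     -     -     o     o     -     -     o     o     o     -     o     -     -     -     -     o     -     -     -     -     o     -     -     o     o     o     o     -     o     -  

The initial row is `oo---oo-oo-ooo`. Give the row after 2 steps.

--ooo-oo-oo--o

----oo-oo-oo--
--ooo-oo-oo--o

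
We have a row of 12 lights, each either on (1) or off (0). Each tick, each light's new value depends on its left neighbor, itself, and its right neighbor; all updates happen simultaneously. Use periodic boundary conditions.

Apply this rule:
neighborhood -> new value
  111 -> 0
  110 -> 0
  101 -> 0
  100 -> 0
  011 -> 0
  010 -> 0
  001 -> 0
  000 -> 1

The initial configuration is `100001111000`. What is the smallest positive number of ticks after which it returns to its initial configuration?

001100000010
100001111000

2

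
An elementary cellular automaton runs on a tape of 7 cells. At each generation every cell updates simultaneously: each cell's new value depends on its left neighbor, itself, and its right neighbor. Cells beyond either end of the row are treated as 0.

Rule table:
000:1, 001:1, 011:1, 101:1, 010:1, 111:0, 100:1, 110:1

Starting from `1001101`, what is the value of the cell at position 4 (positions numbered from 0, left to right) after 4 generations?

generation 1: 1111111
generation 2: 1000001
generation 3: 1111111  (repeats generation 1; period 2)
generation 4: 1000001
position 4 holds 0

0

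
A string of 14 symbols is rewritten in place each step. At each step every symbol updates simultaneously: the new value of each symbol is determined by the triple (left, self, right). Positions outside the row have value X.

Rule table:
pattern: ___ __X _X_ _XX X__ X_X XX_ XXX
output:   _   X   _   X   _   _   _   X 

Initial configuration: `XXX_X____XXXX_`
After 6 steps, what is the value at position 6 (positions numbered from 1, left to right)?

X

XX______XXXX__
X______XXXX__X
______XXXX__XX
_____XXXX__XXX
____XXXX__XXXX
___XXXX__XXXXX
position 6 holds X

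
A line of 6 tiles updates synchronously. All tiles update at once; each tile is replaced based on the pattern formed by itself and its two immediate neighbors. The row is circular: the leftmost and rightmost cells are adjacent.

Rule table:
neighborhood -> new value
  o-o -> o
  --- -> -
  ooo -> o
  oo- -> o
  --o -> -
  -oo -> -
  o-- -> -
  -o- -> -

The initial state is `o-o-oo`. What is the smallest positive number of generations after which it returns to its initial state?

6

oo-o-o
ooo-o-
-ooo-o
o-ooo-
-o-ooo
o-o-oo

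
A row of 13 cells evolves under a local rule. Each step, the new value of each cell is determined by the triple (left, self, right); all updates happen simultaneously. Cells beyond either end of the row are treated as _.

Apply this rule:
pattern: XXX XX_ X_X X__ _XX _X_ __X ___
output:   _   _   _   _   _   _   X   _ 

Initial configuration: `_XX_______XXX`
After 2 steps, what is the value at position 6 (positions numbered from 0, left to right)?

X________X___
________X____
position 6 holds _

_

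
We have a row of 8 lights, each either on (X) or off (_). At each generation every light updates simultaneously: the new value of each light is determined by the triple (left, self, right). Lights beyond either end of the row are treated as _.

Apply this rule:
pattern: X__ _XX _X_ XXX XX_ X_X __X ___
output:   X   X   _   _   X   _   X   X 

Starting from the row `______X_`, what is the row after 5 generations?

XXXX__XX

XXXXXX_X
X____X__
_XXXX_XX
XX__X_XX
XXXX__XX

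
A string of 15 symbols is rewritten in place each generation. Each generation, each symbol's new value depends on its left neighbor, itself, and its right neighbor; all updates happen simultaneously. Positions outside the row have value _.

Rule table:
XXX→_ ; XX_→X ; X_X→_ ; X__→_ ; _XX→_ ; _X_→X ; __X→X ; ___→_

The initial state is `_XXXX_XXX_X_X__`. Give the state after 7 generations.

X___X___X_X_X__
X__XX__XX_X_X__
X_X_X_X_X_X_X__
X_X_X_X_X_X_X__  (fixed point — unchanged through generation 7)

X_X_X_X_X_X_X__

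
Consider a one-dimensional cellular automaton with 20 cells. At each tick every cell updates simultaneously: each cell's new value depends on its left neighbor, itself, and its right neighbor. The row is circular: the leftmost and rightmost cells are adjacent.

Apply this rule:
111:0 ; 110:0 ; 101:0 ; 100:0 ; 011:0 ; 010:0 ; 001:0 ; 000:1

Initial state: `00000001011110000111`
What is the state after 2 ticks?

01111100000000110000
00000001111110000111

00000001111110000111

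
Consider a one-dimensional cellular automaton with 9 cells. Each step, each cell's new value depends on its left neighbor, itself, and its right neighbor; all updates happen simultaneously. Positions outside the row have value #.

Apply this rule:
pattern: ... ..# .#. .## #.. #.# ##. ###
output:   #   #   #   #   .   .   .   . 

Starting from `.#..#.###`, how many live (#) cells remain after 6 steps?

4

.#.##.#..
.#.#..#.#
.#.#.##.#
.#.#.#..#
.#.#.#.##
.#.#.#.#.
count of #: 4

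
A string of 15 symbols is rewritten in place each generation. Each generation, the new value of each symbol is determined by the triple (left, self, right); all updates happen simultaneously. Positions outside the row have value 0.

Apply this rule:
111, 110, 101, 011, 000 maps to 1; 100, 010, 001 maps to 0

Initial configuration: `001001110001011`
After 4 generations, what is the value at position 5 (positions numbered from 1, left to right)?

100001110100111
001101111000111
101111111010111
011111111101111
position 5 holds 1

1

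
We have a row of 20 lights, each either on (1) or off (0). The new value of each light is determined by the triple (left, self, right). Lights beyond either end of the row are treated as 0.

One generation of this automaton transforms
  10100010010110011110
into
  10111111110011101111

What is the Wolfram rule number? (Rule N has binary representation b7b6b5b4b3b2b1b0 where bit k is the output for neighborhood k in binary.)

position 16: 111 → 1  (bit 7 = 1)
position 12: 110 → 1  (bit 6 = 1)
position 1: 101 → 0  (bit 5 = 0)
position 3: 100 → 1  (bit 4 = 1)
position 11: 011 → 0  (bit 3 = 0)
position 0: 010 → 1  (bit 2 = 1)
position 5: 001 → 1  (bit 1 = 1)
position 4: 000 → 1  (bit 0 = 1)
bits b7..b0 = 11010111 = 215

215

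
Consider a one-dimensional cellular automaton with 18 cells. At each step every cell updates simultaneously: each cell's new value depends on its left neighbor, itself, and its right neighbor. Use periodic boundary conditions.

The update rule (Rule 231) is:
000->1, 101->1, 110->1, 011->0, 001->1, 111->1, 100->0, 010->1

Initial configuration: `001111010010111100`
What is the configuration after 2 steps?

step 1: 110111110111011101
step 2: 111011111011101110

111011111011101110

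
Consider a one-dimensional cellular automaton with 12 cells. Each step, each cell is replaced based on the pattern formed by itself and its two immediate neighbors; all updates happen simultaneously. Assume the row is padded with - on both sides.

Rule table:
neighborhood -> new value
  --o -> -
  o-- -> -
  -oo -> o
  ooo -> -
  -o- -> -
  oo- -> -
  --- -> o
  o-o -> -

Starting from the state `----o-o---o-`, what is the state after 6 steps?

o-o---o-o---

ooo-----o---
o---ooo---oo
--o-o---o-o-
o-----o-----
--ooo---oooo
o-o---o-o---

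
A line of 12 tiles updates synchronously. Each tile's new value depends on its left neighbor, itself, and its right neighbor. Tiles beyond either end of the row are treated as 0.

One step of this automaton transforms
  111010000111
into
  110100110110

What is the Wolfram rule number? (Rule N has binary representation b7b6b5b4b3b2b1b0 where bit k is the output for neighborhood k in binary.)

169

position 1: 111 → 1  (bit 7 = 1)
position 2: 110 → 0  (bit 6 = 0)
position 3: 101 → 1  (bit 5 = 1)
position 5: 100 → 0  (bit 4 = 0)
position 0: 011 → 1  (bit 3 = 1)
position 4: 010 → 0  (bit 2 = 0)
position 8: 001 → 0  (bit 1 = 0)
position 6: 000 → 1  (bit 0 = 1)
bits b7..b0 = 10101001 = 169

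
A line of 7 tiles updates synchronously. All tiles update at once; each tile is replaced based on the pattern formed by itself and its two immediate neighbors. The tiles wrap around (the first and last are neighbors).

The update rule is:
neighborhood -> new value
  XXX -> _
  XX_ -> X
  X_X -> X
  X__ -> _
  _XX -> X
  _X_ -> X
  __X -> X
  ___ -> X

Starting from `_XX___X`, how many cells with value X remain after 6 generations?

6

XXX_XXX
__XXX__
XXX_X_X
__XXXXX
_XX___X  (repeats generation 0; period 5)
generation 6: XXX_XXX
count of X: 6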